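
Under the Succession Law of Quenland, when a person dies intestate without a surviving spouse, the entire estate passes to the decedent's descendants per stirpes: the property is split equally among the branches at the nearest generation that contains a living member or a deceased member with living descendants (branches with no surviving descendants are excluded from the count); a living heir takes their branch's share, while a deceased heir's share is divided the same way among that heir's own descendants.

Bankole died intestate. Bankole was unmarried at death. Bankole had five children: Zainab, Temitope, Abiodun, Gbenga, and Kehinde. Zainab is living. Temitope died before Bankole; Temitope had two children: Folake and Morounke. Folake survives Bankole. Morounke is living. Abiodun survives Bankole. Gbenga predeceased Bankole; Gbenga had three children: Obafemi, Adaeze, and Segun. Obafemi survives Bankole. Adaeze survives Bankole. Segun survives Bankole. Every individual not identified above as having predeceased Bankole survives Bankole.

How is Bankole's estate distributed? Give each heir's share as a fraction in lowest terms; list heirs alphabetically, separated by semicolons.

Abiodun 1/5; Adaeze 1/15; Folake 1/10; Kehinde 1/5; Morounke 1/10; Obafemi 1/15; Segun 1/15; Zainab 1/5

There is no surviving spouse, so the entire estate passes to Bankole's descendants per stirpes.
The estate is divided into 5 equal shares of 1/5 among Zainab, Temitope, Abiodun, Gbenga, Kehinde.
Zainab is living and takes 1/5.
Temitope predeceased; the 1/5 allotted to Temitope's branch passes to Temitope's issue by representation.
The 1/5 is divided into 2 equal shares of 1/10 among Folake, Morounke.
Folake is living and takes 1/10.
Morounke is living and takes 1/10.
Abiodun is living and takes 1/5.
Gbenga predeceased; the 1/5 allotted to Gbenga's branch passes to Gbenga's issue by representation.
The 1/5 is divided into 3 equal shares of 1/15 among Obafemi, Adaeze, Segun.
Obafemi is living and takes 1/15.
Adaeze is living and takes 1/15.
Segun is living and takes 1/15.
Kehinde is living and takes 1/5.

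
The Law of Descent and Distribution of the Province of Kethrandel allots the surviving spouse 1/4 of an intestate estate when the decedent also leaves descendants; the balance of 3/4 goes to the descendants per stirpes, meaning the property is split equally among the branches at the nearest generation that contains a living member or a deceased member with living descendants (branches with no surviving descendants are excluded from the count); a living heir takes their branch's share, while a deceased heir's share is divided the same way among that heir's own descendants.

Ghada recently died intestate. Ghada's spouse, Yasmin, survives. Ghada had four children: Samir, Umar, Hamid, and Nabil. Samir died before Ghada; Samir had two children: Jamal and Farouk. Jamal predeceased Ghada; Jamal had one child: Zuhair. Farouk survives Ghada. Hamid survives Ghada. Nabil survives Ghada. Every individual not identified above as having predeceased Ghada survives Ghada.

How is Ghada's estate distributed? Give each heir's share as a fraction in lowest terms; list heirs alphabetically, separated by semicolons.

Yasmin, as surviving spouse, takes 1/4.
The remaining 3/4 passes to Ghada's descendants per stirpes.
The 3/4 is divided into 4 equal shares of 3/16 among Samir, Umar, Hamid, Nabil.
Samir predeceased; the 3/16 allotted to Samir's branch passes to Samir's issue by representation.
The 3/16 is divided into 2 equal shares of 3/32 among Jamal, Farouk.
Jamal predeceased; the 3/32 allotted to Jamal's branch passes to Jamal's issue by representation.
Zuhair is the sole taker at this level and receives the full 3/32.
Farouk is living and takes 3/32.
Umar is living and takes 3/16.
Hamid is living and takes 3/16.
Nabil is living and takes 3/16.

Farouk 3/32; Hamid 3/16; Nabil 3/16; Umar 3/16; Yasmin 1/4; Zuhair 3/32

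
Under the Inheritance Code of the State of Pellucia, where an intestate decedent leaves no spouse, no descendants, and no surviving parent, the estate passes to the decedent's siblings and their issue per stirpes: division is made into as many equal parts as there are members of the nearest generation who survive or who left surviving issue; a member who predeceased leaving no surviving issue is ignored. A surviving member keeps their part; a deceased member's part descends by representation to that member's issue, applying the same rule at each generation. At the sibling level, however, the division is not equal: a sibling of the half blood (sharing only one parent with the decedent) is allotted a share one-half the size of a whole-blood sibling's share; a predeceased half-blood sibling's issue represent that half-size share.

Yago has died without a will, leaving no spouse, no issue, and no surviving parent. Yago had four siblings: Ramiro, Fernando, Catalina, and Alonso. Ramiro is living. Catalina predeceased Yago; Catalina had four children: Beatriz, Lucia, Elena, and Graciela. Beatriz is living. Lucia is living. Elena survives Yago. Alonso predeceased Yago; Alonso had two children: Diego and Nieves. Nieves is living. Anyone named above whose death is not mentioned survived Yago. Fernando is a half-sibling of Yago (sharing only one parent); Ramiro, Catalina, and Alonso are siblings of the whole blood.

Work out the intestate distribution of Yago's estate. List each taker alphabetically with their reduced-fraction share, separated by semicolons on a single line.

Beatriz 1/14; Diego 1/7; Elena 1/14; Fernando 1/7; Graciela 1/14; Lucia 1/14; Nieves 1/7; Ramiro 2/7

No spouse, descendants, or parent survives, so the estate passes to Yago's siblings per stirpes.
Half-blood siblings count for one-half the weight of whole-blood siblings at the initial division.
Dividing 1 in proportion to weights (total weight 7/2): Ramiro (weight 1) → 2/7; Fernando (weight 1/2) → 1/7; Catalina (weight 1) → 2/7; Alonso (weight 1) → 2/7.
Ramiro is living and takes 2/7.
Fernando is living and takes 1/7.
Catalina predeceased; the 2/7 allotted to Catalina's branch passes to Catalina's issue by representation.
The 2/7 is divided into 4 equal shares of 1/14 among Beatriz, Lucia, Elena, Graciela.
Beatriz is living and takes 1/14.
Lucia is living and takes 1/14.
Elena is living and takes 1/14.
Graciela is living and takes 1/14.
Alonso predeceased; the 2/7 allotted to Alonso's branch passes to Alonso's issue by representation.
The 2/7 is divided into 2 equal shares of 1/7 among Diego, Nieves.
Diego is living and takes 1/7.
Nieves is living and takes 1/7.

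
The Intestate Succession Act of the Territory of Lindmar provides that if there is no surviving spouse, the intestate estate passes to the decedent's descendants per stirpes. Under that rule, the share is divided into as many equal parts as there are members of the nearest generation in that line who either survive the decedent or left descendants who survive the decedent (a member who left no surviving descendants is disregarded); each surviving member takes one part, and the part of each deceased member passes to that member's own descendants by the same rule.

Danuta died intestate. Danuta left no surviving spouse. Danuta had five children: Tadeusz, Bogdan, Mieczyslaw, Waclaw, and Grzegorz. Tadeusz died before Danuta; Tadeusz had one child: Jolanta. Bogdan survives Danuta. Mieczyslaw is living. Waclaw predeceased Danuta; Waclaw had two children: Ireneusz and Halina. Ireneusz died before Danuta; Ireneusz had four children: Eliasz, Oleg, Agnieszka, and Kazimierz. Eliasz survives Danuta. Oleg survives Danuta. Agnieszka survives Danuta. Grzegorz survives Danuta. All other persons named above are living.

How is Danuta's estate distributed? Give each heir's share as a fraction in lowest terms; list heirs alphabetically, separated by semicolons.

There is no surviving spouse, so the entire estate passes to Danuta's descendants per stirpes.
The estate is divided into 5 equal shares of 1/5 among Tadeusz, Bogdan, Mieczyslaw, Waclaw, Grzegorz.
Tadeusz predeceased; the 1/5 allotted to Tadeusz's branch passes to Tadeusz's issue by representation.
Jolanta is the sole taker at this level and receives the full 1/5.
Bogdan is living and takes 1/5.
Mieczyslaw is living and takes 1/5.
Waclaw predeceased; the 1/5 allotted to Waclaw's branch passes to Waclaw's issue by representation.
The 1/5 is divided into 2 equal shares of 1/10 among Ireneusz, Halina.
Ireneusz predeceased; the 1/10 allotted to Ireneusz's branch passes to Ireneusz's issue by representation.
The 1/10 is divided into 4 equal shares of 1/40 among Eliasz, Oleg, Agnieszka, Kazimierz.
Eliasz is living and takes 1/40.
Oleg is living and takes 1/40.
Agnieszka is living and takes 1/40.
Kazimierz is living and takes 1/40.
Halina is living and takes 1/10.
Grzegorz is living and takes 1/5.

Agnieszka 1/40; Bogdan 1/5; Eliasz 1/40; Grzegorz 1/5; Halina 1/10; Jolanta 1/5; Kazimierz 1/40; Mieczyslaw 1/5; Oleg 1/40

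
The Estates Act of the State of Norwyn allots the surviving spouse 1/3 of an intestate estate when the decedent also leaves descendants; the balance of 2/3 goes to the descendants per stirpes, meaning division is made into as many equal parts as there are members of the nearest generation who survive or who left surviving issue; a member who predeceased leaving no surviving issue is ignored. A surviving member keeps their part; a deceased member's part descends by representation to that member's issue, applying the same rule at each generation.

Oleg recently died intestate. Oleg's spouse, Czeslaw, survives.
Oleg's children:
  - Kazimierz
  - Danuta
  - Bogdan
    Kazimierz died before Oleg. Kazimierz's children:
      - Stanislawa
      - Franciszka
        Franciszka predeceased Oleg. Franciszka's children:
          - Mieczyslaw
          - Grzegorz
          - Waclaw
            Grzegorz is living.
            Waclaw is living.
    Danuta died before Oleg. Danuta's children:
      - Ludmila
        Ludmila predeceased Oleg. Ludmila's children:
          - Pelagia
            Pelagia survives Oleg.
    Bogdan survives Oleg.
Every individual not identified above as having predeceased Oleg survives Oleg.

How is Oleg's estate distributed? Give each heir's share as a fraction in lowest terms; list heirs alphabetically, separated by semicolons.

Czeslaw, as surviving spouse, takes 1/3.
The remaining 2/3 passes to Oleg's descendants per stirpes.
The 2/3 is divided into 3 equal shares of 2/9 among Kazimierz, Danuta, Bogdan.
Kazimierz predeceased; the 2/9 allotted to Kazimierz's branch passes to Kazimierz's issue by representation.
The 2/9 is divided into 2 equal shares of 1/9 among Stanislawa, Franciszka.
Stanislawa is living and takes 1/9.
Franciszka predeceased; the 1/9 allotted to Franciszka's branch passes to Franciszka's issue by representation.
The 1/9 is divided into 3 equal shares of 1/27 among Mieczyslaw, Grzegorz, Waclaw.
Mieczyslaw is living and takes 1/27.
Grzegorz is living and takes 1/27.
Waclaw is living and takes 1/27.
Danuta predeceased; the 2/9 allotted to Danuta's branch passes to Danuta's issue by representation.
Ludmila's line is the sole branch at this level, so the full 2/9 passes to Ludmila's issue by representation.
Pelagia is the sole taker at this level and receives the full 2/9.
Bogdan is living and takes 2/9.

Bogdan 2/9; Czeslaw 1/3; Grzegorz 1/27; Mieczyslaw 1/27; Pelagia 2/9; Stanislawa 1/9; Waclaw 1/27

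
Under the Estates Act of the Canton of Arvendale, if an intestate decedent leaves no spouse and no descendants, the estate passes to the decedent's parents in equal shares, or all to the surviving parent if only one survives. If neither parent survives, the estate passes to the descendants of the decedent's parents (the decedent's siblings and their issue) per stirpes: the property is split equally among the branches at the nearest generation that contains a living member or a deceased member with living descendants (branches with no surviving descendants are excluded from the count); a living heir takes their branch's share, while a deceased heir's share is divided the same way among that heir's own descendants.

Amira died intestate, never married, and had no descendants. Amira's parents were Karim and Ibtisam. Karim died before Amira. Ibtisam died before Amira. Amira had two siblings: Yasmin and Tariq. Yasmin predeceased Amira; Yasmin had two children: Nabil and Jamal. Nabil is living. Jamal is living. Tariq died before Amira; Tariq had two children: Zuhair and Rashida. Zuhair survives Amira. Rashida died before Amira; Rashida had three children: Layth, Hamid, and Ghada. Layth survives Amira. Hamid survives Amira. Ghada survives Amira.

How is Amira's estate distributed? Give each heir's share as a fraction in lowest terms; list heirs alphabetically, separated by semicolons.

Ghada 1/12; Hamid 1/12; Jamal 1/4; Layth 1/12; Nabil 1/4; Zuhair 1/4

Neither parent survives and there are no descendants, so the estate passes to Amira's siblings and their issue per stirpes.
The estate is divided into 2 equal shares of 1/2 among Yasmin, Tariq.
Yasmin predeceased; the 1/2 allotted to Yasmin's branch passes to Yasmin's issue by representation.
The 1/2 is divided into 2 equal shares of 1/4 among Nabil, Jamal.
Nabil is living and takes 1/4.
Jamal is living and takes 1/4.
Tariq predeceased; the 1/2 allotted to Tariq's branch passes to Tariq's issue by representation.
The 1/2 is divided into 2 equal shares of 1/4 among Zuhair, Rashida.
Zuhair is living and takes 1/4.
Rashida predeceased; the 1/4 allotted to Rashida's branch passes to Rashida's issue by representation.
The 1/4 is divided into 3 equal shares of 1/12 among Layth, Hamid, Ghada.
Layth is living and takes 1/12.
Hamid is living and takes 1/12.
Ghada is living and takes 1/12.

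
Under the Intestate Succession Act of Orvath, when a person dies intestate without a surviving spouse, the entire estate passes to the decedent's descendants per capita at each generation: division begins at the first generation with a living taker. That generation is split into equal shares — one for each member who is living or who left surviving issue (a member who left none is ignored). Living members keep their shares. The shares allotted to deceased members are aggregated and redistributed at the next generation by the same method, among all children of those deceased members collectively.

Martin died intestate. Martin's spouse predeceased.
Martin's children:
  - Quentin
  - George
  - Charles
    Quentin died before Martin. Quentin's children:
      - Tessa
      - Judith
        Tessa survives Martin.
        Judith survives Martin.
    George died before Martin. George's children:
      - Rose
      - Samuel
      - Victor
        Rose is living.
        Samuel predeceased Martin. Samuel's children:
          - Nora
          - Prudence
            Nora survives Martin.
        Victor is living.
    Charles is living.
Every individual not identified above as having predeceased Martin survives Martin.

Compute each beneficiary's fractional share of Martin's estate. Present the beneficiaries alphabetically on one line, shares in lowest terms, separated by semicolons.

Charles 1/3; Judith 2/15; Nora 1/15; Prudence 1/15; Rose 2/15; Tessa 2/15; Victor 2/15

There is no surviving spouse, so the entire estate passes to Martin's descendants per capita at each generation.
At generation 1 (Quentin, George, Charles) there are 3 shares of (1)/3 = 1/3 each.
Living: Charles — each takes 1/3.
Deceased: Quentin and George. Their combined 2/3 is pooled and carried to generation 2.
At generation 2 (Tessa, Judith, Rose, Samuel, Victor) there are 5 shares of (2/3)/5 = 2/15 each.
Living: Tessa, Judith, Rose, and Victor — each takes 2/15.
Deceased: Samuel. That 2/15 share is carried to generation 3.
At generation 3 (Nora, Prudence) there are 2 shares of (2/15)/2 = 1/15 each.
Living: Nora and Prudence — each takes 1/15.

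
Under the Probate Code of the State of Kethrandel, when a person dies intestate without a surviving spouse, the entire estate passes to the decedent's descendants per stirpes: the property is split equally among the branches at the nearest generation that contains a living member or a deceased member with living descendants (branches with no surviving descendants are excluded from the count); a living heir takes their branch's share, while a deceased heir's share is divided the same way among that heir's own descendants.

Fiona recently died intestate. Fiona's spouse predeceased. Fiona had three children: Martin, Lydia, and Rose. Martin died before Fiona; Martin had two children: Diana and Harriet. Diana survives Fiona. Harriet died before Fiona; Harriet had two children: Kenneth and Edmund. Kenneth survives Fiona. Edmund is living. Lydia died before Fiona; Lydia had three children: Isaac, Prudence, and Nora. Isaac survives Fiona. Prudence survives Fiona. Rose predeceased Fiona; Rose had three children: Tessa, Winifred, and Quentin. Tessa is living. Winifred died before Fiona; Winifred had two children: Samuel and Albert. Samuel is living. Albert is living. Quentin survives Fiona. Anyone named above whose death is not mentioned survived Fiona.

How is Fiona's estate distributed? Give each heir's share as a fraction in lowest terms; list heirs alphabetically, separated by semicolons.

There is no surviving spouse, so the entire estate passes to Fiona's descendants per stirpes.
The estate is divided into 3 equal shares of 1/3 among Martin, Lydia, Rose.
Martin predeceased; the 1/3 allotted to Martin's branch passes to Martin's issue by representation.
The 1/3 is divided into 2 equal shares of 1/6 among Diana, Harriet.
Diana is living and takes 1/6.
Harriet predeceased; the 1/6 allotted to Harriet's branch passes to Harriet's issue by representation.
The 1/6 is divided into 2 equal shares of 1/12 among Kenneth, Edmund.
Kenneth is living and takes 1/12.
Edmund is living and takes 1/12.
Lydia predeceased; the 1/3 allotted to Lydia's branch passes to Lydia's issue by representation.
The 1/3 is divided into 3 equal shares of 1/9 among Isaac, Prudence, Nora.
Isaac is living and takes 1/9.
Prudence is living and takes 1/9.
Nora is living and takes 1/9.
Rose predeceased; the 1/3 allotted to Rose's branch passes to Rose's issue by representation.
The 1/3 is divided into 3 equal shares of 1/9 among Tessa, Winifred, Quentin.
Tessa is living and takes 1/9.
Winifred predeceased; the 1/9 allotted to Winifred's branch passes to Winifred's issue by representation.
The 1/9 is divided into 2 equal shares of 1/18 among Samuel, Albert.
Samuel is living and takes 1/18.
Albert is living and takes 1/18.
Quentin is living and takes 1/9.

Albert 1/18; Diana 1/6; Edmund 1/12; Isaac 1/9; Kenneth 1/12; Nora 1/9; Prudence 1/9; Quentin 1/9; Samuel 1/18; Tessa 1/9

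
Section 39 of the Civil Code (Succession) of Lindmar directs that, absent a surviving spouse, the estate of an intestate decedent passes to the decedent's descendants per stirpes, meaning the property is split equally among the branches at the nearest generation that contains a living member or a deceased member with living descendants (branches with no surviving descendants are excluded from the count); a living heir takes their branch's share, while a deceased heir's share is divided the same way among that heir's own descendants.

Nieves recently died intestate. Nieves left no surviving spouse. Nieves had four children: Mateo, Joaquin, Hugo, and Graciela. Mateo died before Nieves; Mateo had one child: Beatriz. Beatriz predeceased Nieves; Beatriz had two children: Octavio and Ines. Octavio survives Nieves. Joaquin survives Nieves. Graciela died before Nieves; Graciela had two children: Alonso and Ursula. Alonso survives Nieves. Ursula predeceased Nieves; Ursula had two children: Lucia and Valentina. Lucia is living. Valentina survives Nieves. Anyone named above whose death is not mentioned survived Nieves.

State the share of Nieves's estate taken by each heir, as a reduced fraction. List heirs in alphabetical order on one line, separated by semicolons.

There is no surviving spouse, so the entire estate passes to Nieves's descendants per stirpes.
The estate is divided into 4 equal shares of 1/4 among Mateo, Joaquin, Hugo, Graciela.
Mateo predeceased; the 1/4 allotted to Mateo's branch passes to Mateo's issue by representation.
Beatriz's line is the sole branch at this level, so the full 1/4 passes to Beatriz's issue by representation.
The 1/4 is divided into 2 equal shares of 1/8 among Octavio, Ines.
Octavio is living and takes 1/8.
Ines is living and takes 1/8.
Joaquin is living and takes 1/4.
Hugo is living and takes 1/4.
Graciela predeceased; the 1/4 allotted to Graciela's branch passes to Graciela's issue by representation.
The 1/4 is divided into 2 equal shares of 1/8 among Alonso, Ursula.
Alonso is living and takes 1/8.
Ursula predeceased; the 1/8 allotted to Ursula's branch passes to Ursula's issue by representation.
The 1/8 is divided into 2 equal shares of 1/16 among Lucia, Valentina.
Lucia is living and takes 1/16.
Valentina is living and takes 1/16.

Alonso 1/8; Hugo 1/4; Ines 1/8; Joaquin 1/4; Lucia 1/16; Octavio 1/8; Valentina 1/16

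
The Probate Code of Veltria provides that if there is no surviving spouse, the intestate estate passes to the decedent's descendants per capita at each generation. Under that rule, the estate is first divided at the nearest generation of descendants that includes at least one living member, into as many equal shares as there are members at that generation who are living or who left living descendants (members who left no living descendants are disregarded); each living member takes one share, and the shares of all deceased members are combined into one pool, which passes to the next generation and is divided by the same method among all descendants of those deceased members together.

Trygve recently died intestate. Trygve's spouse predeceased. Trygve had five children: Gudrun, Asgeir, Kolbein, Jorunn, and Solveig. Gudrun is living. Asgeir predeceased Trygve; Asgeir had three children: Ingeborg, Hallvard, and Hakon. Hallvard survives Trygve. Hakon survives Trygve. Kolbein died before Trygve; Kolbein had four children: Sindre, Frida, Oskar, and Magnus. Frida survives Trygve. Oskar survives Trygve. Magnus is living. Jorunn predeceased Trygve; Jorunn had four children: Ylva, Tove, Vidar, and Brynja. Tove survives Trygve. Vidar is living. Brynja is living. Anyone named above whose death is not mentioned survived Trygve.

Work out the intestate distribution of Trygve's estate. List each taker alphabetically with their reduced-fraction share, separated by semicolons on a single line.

Brynja 3/55; Frida 3/55; Gudrun 1/5; Hakon 3/55; Hallvard 3/55; Ingeborg 3/55; Magnus 3/55; Oskar 3/55; Sindre 3/55; Solveig 1/5; Tove 3/55; Vidar 3/55; Ylva 3/55

There is no surviving spouse, so the entire estate passes to Trygve's descendants per capita at each generation.
At generation 1 (Gudrun, Asgeir, Kolbein, Jorunn, Solveig) there are 5 shares of (1)/5 = 1/5 each.
Living: Gudrun and Solveig — each takes 1/5.
Deceased: Asgeir, Kolbein, and Jorunn. Their combined 3/5 is pooled and carried to generation 2.
At generation 2 (Ingeborg, Hallvard, Hakon, Sindre, Frida, Oskar, Magnus, Ylva, Tove, Vidar, Brynja) there are 11 shares of (3/5)/11 = 3/55 each.
Living: Ingeborg, Hallvard, Hakon, Sindre, Frida, Oskar, Magnus, Ylva, Tove, Vidar, and Brynja — each takes 3/55.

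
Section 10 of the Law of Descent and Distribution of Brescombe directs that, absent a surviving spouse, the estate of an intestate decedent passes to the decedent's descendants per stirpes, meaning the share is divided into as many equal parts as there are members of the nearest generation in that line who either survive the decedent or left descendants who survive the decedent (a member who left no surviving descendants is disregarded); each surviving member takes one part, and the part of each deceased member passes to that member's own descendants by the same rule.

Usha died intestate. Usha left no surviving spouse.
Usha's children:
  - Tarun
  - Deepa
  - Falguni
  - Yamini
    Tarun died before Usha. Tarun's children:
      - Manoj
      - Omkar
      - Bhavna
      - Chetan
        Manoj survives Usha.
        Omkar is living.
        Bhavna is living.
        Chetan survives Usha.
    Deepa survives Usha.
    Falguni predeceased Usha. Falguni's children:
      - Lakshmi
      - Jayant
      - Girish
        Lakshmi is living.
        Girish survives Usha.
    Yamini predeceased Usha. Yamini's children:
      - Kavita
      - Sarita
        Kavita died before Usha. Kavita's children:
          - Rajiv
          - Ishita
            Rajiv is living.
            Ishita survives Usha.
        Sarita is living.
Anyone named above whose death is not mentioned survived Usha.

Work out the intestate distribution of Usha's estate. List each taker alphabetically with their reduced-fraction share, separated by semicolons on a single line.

There is no surviving spouse, so the entire estate passes to Usha's descendants per stirpes.
The estate is divided into 4 equal shares of 1/4 among Tarun, Deepa, Falguni, Yamini.
Tarun predeceased; the 1/4 allotted to Tarun's branch passes to Tarun's issue by representation.
The 1/4 is divided into 4 equal shares of 1/16 among Manoj, Omkar, Bhavna, Chetan.
Manoj is living and takes 1/16.
Omkar is living and takes 1/16.
Bhavna is living and takes 1/16.
Chetan is living and takes 1/16.
Deepa is living and takes 1/4.
Falguni predeceased; the 1/4 allotted to Falguni's branch passes to Falguni's issue by representation.
The 1/4 is divided into 3 equal shares of 1/12 among Lakshmi, Jayant, Girish.
Lakshmi is living and takes 1/12.
Jayant is living and takes 1/12.
Girish is living and takes 1/12.
Yamini predeceased; the 1/4 allotted to Yamini's branch passes to Yamini's issue by representation.
The 1/4 is divided into 2 equal shares of 1/8 among Kavita, Sarita.
Kavita predeceased; the 1/8 allotted to Kavita's branch passes to Kavita's issue by representation.
The 1/8 is divided into 2 equal shares of 1/16 among Rajiv, Ishita.
Rajiv is living and takes 1/16.
Ishita is living and takes 1/16.
Sarita is living and takes 1/8.

Bhavna 1/16; Chetan 1/16; Deepa 1/4; Girish 1/12; Ishita 1/16; Jayant 1/12; Lakshmi 1/12; Manoj 1/16; Omkar 1/16; Rajiv 1/16; Sarita 1/8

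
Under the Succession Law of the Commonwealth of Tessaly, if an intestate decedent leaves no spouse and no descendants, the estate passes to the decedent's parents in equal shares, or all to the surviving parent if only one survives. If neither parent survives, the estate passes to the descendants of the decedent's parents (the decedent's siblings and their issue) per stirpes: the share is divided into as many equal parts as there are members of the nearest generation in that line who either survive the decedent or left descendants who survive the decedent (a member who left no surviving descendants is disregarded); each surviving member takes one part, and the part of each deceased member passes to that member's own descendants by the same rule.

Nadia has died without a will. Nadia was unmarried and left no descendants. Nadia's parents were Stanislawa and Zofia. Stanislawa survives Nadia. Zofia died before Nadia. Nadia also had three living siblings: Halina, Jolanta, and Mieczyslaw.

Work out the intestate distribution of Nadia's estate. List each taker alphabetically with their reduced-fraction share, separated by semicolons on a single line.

Stanislawa 1

Only one parent, Stanislawa, survives, so Stanislawa takes the entire estate. The siblings take nothing because a surviving parent has priority.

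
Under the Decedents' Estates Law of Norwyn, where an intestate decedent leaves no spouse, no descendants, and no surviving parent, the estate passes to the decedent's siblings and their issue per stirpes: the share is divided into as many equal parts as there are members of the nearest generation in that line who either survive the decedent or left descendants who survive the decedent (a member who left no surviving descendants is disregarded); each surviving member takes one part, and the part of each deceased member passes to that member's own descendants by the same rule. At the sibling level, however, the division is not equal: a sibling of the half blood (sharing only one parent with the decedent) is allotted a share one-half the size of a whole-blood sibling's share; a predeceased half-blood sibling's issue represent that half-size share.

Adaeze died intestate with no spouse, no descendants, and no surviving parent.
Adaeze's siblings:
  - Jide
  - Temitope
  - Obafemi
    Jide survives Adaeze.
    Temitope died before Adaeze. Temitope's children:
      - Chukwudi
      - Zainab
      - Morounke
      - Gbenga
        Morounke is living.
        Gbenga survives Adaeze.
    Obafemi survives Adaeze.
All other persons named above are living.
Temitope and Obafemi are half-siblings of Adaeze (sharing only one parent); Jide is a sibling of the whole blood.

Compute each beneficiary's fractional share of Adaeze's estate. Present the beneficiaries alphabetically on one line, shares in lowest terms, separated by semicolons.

Chukwudi 1/16; Gbenga 1/16; Jide 1/2; Morounke 1/16; Obafemi 1/4; Zainab 1/16

No spouse, descendants, or parent survives, so the estate passes to Adaeze's siblings per stirpes.
Half-blood siblings count for one-half the weight of whole-blood siblings at the initial division.
Dividing 1 in proportion to weights (total weight 2): Jide (weight 1) → 1/2; Temitope (weight 1/2) → 1/4; Obafemi (weight 1/2) → 1/4.
Jide is living and takes 1/2.
Temitope predeceased; the 1/4 allotted to Temitope's branch passes to Temitope's issue by representation.
The 1/4 is divided into 4 equal shares of 1/16 among Chukwudi, Zainab, Morounke, Gbenga.
Chukwudi is living and takes 1/16.
Zainab is living and takes 1/16.
Morounke is living and takes 1/16.
Gbenga is living and takes 1/16.
Obafemi is living and takes 1/4.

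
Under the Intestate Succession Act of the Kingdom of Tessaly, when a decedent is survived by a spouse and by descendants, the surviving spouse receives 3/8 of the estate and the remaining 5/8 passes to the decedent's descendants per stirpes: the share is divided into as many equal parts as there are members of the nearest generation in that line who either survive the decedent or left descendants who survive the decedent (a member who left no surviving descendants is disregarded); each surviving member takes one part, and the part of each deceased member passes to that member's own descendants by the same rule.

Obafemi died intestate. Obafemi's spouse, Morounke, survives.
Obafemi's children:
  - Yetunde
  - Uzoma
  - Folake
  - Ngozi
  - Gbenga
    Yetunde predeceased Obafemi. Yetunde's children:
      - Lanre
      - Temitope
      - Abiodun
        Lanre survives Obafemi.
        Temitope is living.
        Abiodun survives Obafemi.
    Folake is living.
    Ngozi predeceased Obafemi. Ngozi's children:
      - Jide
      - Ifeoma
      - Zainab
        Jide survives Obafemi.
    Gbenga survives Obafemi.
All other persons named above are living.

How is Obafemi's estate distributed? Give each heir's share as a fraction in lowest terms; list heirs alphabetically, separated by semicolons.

Abiodun 1/24; Folake 1/8; Gbenga 1/8; Ifeoma 1/24; Jide 1/24; Lanre 1/24; Morounke 3/8; Temitope 1/24; Uzoma 1/8; Zainab 1/24

Morounke, as surviving spouse, takes 3/8.
The remaining 5/8 passes to Obafemi's descendants per stirpes.
The 5/8 is divided into 5 equal shares of 1/8 among Yetunde, Uzoma, Folake, Ngozi, Gbenga.
Yetunde predeceased; the 1/8 allotted to Yetunde's branch passes to Yetunde's issue by representation.
The 1/8 is divided into 3 equal shares of 1/24 among Lanre, Temitope, Abiodun.
Lanre is living and takes 1/24.
Temitope is living and takes 1/24.
Abiodun is living and takes 1/24.
Uzoma is living and takes 1/8.
Folake is living and takes 1/8.
Ngozi predeceased; the 1/8 allotted to Ngozi's branch passes to Ngozi's issue by representation.
The 1/8 is divided into 3 equal shares of 1/24 among Jide, Ifeoma, Zainab.
Jide is living and takes 1/24.
Ifeoma is living and takes 1/24.
Zainab is living and takes 1/24.
Gbenga is living and takes 1/8.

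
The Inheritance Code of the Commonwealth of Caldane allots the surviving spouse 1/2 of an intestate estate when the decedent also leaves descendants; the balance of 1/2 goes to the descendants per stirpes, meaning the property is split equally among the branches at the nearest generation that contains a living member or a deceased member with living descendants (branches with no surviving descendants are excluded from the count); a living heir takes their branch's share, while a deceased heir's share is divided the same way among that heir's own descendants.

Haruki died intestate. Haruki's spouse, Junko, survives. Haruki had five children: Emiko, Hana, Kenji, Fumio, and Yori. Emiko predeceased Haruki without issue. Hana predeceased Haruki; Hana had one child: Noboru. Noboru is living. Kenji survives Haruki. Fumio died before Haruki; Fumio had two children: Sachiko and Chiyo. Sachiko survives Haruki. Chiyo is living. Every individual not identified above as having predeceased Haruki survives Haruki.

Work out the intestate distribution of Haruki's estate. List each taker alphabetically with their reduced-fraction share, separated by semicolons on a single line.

Chiyo 1/16; Junko 1/2; Kenji 1/8; Noboru 1/8; Sachiko 1/16; Yori 1/8

Junko, as surviving spouse, takes 1/2.
The remaining 1/2 passes to Haruki's descendants per stirpes.
Emiko left no surviving issue, so that branch lapses and is disregarded.
The 1/2 is divided into 4 equal shares of 1/8 among Hana, Kenji, Fumio, Yori.
Hana predeceased; the 1/8 allotted to Hana's branch passes to Hana's issue by representation.
Noboru is the sole taker at this level and receives the full 1/8.
Kenji is living and takes 1/8.
Fumio predeceased; the 1/8 allotted to Fumio's branch passes to Fumio's issue by representation.
The 1/8 is divided into 2 equal shares of 1/16 among Sachiko, Chiyo.
Sachiko is living and takes 1/16.
Chiyo is living and takes 1/16.
Yori is living and takes 1/8.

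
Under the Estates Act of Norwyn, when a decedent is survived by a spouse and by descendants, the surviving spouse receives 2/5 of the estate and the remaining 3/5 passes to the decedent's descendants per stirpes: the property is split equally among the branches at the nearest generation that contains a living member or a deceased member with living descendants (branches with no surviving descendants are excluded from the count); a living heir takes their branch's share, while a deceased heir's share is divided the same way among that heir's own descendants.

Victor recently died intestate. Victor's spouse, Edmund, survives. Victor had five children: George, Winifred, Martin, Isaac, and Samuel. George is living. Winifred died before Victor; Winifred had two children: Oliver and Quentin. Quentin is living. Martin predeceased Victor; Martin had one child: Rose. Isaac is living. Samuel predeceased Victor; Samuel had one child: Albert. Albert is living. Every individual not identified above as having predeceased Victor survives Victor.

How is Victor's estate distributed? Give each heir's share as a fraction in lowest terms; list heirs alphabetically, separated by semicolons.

Albert 3/25; Edmund 2/5; George 3/25; Isaac 3/25; Oliver 3/50; Quentin 3/50; Rose 3/25

Edmund, as surviving spouse, takes 2/5.
The remaining 3/5 passes to Victor's descendants per stirpes.
The 3/5 is divided into 5 equal shares of 3/25 among George, Winifred, Martin, Isaac, Samuel.
George is living and takes 3/25.
Winifred predeceased; the 3/25 allotted to Winifred's branch passes to Winifred's issue by representation.
The 3/25 is divided into 2 equal shares of 3/50 among Oliver, Quentin.
Oliver is living and takes 3/50.
Quentin is living and takes 3/50.
Martin predeceased; the 3/25 allotted to Martin's branch passes to Martin's issue by representation.
Rose is the sole taker at this level and receives the full 3/25.
Isaac is living and takes 3/25.
Samuel predeceased; the 3/25 allotted to Samuel's branch passes to Samuel's issue by representation.
Albert is the sole taker at this level and receives the full 3/25.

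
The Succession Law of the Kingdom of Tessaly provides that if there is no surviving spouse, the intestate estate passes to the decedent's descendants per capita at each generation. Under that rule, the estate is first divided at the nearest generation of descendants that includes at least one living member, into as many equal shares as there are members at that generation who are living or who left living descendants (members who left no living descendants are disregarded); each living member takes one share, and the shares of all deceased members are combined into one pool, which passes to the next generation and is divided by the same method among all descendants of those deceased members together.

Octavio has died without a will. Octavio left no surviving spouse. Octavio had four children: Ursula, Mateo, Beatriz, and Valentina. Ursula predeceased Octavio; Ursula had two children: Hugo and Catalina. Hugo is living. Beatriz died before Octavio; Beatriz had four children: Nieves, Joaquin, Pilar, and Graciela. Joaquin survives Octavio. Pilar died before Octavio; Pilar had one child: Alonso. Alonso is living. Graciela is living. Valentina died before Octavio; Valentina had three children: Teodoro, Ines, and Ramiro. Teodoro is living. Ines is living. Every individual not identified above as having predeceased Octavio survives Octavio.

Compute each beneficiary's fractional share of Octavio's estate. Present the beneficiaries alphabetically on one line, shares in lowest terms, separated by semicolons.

Alonso 1/12; Catalina 1/12; Graciela 1/12; Hugo 1/12; Ines 1/12; Joaquin 1/12; Mateo 1/4; Nieves 1/12; Ramiro 1/12; Teodoro 1/12

There is no surviving spouse, so the entire estate passes to Octavio's descendants per capita at each generation.
At generation 1 (Ursula, Mateo, Beatriz, Valentina) there are 4 shares of (1)/4 = 1/4 each.
Living: Mateo — each takes 1/4.
Deceased: Ursula, Beatriz, and Valentina. Their combined 3/4 is pooled and carried to generation 2.
At generation 2 (Hugo, Catalina, Nieves, Joaquin, Pilar, Graciela, Teodoro, Ines, Ramiro) there are 9 shares of (3/4)/9 = 1/12 each.
Living: Hugo, Catalina, Nieves, Joaquin, Graciela, Teodoro, Ines, and Ramiro — each takes 1/12.
Deceased: Pilar. That 1/12 share is carried to generation 3.
At generation 3 (Alonso) there are 1 shares of (1/12)/1 = 1/12 each.
Living: Alonso — each takes 1/12.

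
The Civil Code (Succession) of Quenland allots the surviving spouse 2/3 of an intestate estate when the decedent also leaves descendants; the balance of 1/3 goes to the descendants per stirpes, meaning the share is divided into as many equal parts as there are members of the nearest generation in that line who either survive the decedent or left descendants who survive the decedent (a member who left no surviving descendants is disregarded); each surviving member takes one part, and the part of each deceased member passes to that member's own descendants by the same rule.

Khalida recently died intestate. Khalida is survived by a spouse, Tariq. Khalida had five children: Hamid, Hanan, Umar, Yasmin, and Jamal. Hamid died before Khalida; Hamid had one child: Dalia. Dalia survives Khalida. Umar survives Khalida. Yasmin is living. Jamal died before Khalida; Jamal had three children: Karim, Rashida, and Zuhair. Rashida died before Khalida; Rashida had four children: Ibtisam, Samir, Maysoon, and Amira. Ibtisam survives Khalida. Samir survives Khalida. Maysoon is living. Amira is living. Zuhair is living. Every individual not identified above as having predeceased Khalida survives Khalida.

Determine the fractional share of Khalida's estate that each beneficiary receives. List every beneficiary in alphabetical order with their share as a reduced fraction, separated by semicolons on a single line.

Amira 1/180; Dalia 1/15; Hanan 1/15; Ibtisam 1/180; Karim 1/45; Maysoon 1/180; Samir 1/180; Tariq 2/3; Umar 1/15; Yasmin 1/15; Zuhair 1/45

Tariq, as surviving spouse, takes 2/3.
The remaining 1/3 passes to Khalida's descendants per stirpes.
The 1/3 is divided into 5 equal shares of 1/15 among Hamid, Hanan, Umar, Yasmin, Jamal.
Hamid predeceased; the 1/15 allotted to Hamid's branch passes to Hamid's issue by representation.
Dalia is the sole taker at this level and receives the full 1/15.
Hanan is living and takes 1/15.
Umar is living and takes 1/15.
Yasmin is living and takes 1/15.
Jamal predeceased; the 1/15 allotted to Jamal's branch passes to Jamal's issue by representation.
The 1/15 is divided into 3 equal shares of 1/45 among Karim, Rashida, Zuhair.
Karim is living and takes 1/45.
Rashida predeceased; the 1/45 allotted to Rashida's branch passes to Rashida's issue by representation.
The 1/45 is divided into 4 equal shares of 1/180 among Ibtisam, Samir, Maysoon, Amira.
Ibtisam is living and takes 1/180.
Samir is living and takes 1/180.
Maysoon is living and takes 1/180.
Amira is living and takes 1/180.
Zuhair is living and takes 1/45.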